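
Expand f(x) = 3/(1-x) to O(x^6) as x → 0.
3 + 3*x + 3*x**2 + 3*x**3 + 3*x**4 + 3*x**5 + O(x**6)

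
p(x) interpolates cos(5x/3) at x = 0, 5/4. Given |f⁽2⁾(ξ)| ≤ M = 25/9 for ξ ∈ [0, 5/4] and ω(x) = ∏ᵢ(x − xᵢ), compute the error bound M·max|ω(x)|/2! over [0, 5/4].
625/1152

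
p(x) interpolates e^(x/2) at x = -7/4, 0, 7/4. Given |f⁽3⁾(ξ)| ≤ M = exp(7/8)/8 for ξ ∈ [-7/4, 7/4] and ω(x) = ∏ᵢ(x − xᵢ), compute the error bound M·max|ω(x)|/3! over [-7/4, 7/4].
343*sqrt(3)*exp(7/8)/13824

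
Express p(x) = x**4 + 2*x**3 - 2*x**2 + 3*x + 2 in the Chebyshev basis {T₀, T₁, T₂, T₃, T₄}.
(11/8)T₀ + (9/2)T₁ + (-1/2)T₂ + (1/2)T₃ + (1/8)T₄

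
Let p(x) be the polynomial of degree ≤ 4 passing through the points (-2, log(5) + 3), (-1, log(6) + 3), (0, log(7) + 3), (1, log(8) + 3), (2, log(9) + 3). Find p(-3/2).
log(6*2**(3/4)*3**(1/64)*5**(35/128)*7**(29/64)/7) + 3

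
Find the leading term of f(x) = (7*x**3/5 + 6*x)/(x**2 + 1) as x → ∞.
7*x/5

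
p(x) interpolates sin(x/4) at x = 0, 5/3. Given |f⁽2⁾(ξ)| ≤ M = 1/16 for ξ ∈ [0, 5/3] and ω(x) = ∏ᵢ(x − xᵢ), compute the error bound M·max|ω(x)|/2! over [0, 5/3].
25/1152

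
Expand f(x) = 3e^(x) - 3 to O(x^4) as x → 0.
3*x + 3*x**2/2 + x**3/2 + O(x**4)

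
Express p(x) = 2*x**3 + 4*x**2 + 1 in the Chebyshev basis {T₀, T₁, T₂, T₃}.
(3)T₀ + (3/2)T₁ + (2)T₂ + (1/2)T₃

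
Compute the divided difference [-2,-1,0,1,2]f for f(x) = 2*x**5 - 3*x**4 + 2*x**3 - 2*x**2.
-3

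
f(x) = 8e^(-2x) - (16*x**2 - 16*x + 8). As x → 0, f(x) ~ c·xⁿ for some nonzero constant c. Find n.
3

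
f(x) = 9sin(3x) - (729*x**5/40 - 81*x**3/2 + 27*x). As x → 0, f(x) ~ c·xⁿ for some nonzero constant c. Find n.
7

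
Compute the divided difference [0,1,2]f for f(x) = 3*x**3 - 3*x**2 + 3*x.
6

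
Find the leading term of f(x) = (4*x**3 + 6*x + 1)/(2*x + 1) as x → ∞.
2*x**2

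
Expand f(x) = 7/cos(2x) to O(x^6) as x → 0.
7 + 14*x**2 + 70*x**4/3 + O(x**6)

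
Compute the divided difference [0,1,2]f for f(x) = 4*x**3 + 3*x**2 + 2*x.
15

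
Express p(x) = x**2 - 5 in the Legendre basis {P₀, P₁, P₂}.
(-14/3)P₀ + (2/3)P₂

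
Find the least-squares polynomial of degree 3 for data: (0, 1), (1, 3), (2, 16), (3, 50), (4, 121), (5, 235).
68/63 + (5/27)x + (-19/63)x² + (52/27)x³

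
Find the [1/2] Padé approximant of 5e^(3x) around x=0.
(5*x + 5)/(3*x**2/2 - 2*x + 1)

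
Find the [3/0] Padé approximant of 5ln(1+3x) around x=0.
15*x*(6*x**2 - 3*x + 2)/2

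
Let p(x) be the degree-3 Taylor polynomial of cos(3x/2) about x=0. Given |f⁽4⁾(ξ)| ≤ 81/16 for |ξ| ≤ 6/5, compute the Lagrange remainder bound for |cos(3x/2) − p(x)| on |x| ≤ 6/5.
2187/5000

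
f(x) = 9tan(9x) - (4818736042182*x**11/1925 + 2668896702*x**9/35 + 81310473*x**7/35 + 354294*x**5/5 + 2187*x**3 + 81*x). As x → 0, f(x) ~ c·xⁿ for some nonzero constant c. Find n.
13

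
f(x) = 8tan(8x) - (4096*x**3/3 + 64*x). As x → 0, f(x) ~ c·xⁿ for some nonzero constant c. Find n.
5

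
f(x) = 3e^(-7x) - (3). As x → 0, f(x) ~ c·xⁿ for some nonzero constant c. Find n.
1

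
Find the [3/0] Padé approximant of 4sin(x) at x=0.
2*x*(6 - x**2)/3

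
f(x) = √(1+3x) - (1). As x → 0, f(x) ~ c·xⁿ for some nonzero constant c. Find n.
1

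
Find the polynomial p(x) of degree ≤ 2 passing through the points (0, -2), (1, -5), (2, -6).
x**2 - 4*x - 2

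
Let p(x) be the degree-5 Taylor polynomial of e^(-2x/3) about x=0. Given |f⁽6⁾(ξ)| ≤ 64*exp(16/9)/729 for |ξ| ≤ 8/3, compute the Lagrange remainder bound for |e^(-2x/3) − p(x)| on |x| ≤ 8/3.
1048576*exp(16/9)/23914845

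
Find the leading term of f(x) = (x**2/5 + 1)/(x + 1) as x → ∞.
x/5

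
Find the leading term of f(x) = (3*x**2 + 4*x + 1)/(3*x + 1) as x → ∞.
x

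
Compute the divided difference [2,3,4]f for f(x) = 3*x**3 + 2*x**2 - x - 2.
29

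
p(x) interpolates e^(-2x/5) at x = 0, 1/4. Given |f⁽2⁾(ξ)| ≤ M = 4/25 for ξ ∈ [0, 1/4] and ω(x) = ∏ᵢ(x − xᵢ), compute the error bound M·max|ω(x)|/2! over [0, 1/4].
1/800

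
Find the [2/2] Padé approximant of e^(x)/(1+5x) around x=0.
(271*x**2/1572 + 88*x/131 + 1)/(-2579*x**2/1572 + 612*x/131 + 1)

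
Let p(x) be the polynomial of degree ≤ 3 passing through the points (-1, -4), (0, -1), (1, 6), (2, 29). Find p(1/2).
5/4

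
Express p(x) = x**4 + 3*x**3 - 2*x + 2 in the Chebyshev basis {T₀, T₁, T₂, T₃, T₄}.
(19/8)T₀ + (1/4)T₁ + (1/2)T₂ + (3/4)T₃ + (1/8)T₄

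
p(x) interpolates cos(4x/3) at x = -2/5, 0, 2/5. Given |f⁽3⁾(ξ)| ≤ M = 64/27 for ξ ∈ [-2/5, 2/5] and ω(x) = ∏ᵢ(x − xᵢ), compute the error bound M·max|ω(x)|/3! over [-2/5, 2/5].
512*sqrt(3)/91125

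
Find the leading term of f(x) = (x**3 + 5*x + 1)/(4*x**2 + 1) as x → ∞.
x/4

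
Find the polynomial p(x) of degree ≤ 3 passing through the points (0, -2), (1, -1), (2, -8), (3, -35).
-2*x**3 + 2*x**2 + x - 2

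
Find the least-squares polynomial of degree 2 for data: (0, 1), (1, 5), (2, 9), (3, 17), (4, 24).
36/35 + (103/35)x + (5/7)x²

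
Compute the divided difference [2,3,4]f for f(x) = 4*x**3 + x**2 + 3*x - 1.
37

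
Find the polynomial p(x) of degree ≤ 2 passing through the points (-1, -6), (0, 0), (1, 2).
-2*x**2 + 4*x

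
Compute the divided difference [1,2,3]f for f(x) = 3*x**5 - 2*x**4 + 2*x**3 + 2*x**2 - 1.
234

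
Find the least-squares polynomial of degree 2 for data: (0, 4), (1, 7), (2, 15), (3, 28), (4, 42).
128/35 + (139/70)x + (27/14)x²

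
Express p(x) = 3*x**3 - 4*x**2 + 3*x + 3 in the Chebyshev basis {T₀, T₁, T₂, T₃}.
T₀ + (21/4)T₁ + (-2)T₂ + (3/4)T₃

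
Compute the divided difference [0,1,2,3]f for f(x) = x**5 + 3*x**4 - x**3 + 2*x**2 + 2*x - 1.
42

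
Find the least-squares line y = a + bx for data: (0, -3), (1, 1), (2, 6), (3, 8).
a = -27/10, b = 19/5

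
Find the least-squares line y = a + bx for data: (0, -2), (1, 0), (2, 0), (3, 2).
a = -9/5, b = 6/5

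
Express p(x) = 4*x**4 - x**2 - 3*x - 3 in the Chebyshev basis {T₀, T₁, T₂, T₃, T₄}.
(-2)T₀ + (-3)T₁ + (3/2)T₂ + (1/2)T₄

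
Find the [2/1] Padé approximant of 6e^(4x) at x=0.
(16*x**2 + 16*x + 6)/(1 - 4*x/3)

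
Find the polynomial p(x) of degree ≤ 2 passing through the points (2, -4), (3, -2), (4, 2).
x**2 - 3*x - 2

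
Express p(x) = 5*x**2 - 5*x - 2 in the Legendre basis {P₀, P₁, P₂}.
(-1/3)P₀ + (-5)P₁ + (10/3)P₂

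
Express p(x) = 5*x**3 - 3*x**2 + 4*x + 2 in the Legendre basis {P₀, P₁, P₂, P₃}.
P₀ + (7)P₁ + (-2)P₂ + (2)P₃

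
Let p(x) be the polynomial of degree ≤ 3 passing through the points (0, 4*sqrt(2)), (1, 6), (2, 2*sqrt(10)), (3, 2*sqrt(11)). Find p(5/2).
-15/8 + sqrt(2)/4 + 5*sqrt(11)/8 + 15*sqrt(10)/8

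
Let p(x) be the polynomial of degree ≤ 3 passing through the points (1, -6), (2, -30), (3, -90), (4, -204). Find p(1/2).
-15/8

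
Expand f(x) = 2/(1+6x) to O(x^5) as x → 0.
2 - 12*x + 72*x**2 - 432*x**3 + 2592*x**4 + O(x**5)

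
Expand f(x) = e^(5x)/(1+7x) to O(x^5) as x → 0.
1 - 2*x + 53*x**2/2 - 494*x**3/3 + 28289*x**4/24 + O(x**5)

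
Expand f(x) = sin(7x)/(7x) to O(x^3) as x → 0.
1 - 49*x**2/6 + O(x**3)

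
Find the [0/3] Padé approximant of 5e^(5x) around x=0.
5/(-125*x**3/6 + 25*x**2/2 - 5*x + 1)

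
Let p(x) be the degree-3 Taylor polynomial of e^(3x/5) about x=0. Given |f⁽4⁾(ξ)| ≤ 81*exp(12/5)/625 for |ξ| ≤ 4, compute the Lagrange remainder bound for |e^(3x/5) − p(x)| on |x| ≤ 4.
864*exp(12/5)/625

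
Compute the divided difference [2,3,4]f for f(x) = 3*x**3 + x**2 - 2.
28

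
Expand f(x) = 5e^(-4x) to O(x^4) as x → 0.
5 - 20*x + 40*x**2 - 160*x**3/3 + O(x**4)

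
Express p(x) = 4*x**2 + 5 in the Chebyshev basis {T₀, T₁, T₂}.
(7)T₀ + (2)T₂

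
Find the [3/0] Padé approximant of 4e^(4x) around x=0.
128*x**3/3 + 32*x**2 + 16*x + 4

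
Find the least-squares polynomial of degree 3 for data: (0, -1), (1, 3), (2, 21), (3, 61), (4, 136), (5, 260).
-155/126 + (329/108)x + (-19/252)x² + (107/54)x³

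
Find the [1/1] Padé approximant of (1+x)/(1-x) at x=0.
(x + 1)/(1 - x)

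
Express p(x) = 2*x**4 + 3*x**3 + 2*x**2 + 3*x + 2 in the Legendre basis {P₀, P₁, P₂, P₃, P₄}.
(46/15)P₀ + (24/5)P₁ + (52/21)P₂ + (6/5)P₃ + (16/35)P₄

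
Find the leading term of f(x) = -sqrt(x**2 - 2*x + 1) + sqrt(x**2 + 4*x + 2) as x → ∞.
3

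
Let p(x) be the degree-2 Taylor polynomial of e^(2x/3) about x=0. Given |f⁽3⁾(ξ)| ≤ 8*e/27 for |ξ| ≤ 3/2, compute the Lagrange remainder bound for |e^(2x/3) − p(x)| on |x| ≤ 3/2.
e/6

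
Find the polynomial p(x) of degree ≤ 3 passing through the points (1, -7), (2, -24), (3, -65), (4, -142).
-2*x**3 - 3*x - 2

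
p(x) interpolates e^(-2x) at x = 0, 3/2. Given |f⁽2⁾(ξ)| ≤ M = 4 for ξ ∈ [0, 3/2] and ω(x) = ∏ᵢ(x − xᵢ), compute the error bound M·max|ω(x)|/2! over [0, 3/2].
9/8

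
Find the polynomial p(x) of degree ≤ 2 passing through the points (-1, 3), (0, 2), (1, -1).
-x**2 - 2*x + 2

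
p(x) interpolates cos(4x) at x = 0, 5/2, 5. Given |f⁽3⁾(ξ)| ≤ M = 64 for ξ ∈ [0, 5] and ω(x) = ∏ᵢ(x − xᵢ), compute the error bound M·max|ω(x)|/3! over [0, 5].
1000*sqrt(3)/27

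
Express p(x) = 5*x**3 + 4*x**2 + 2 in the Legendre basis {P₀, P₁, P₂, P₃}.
(10/3)P₀ + (3)P₁ + (8/3)P₂ + (2)P₃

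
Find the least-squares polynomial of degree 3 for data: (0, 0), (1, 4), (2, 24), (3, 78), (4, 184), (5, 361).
-2/63 + (881/378)x + (-317/252)x² + (329/108)x³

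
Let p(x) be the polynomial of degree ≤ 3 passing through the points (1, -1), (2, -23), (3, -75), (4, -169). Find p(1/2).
5/2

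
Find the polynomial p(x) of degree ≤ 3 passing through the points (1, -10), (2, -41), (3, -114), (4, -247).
-3*x**3 - 3*x**2 - x - 3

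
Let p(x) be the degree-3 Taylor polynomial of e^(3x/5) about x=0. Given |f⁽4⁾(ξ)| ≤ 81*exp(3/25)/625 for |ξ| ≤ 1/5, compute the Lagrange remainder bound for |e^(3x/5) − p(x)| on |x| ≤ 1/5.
27*exp(3/25)/3125000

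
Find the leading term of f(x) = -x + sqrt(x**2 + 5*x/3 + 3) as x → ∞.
5/6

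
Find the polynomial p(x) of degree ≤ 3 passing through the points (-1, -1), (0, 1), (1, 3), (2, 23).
3*x**3 - x + 1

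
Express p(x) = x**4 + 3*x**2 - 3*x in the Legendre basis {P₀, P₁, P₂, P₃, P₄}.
(6/5)P₀ + (-3)P₁ + (18/7)P₂ + (8/35)P₄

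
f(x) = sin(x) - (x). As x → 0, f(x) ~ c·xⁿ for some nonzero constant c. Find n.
3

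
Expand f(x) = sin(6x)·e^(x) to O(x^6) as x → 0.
6*x + 6*x**2 - 33*x**3 - 35*x**4 + 941*x**5/20 + O(x**6)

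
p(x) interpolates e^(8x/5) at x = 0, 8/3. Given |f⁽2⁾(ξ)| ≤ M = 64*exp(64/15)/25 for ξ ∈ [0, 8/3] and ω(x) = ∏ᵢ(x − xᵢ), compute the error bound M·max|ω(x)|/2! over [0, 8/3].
512*exp(64/15)/225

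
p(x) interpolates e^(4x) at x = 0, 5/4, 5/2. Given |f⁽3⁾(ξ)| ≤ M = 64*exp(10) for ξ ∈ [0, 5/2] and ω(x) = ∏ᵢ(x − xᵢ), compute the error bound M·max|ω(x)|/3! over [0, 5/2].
125*sqrt(3)*exp(10)/27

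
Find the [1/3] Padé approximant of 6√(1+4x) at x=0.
(21*x + 6)/(x**3 - x**2 + 3*x/2 + 1)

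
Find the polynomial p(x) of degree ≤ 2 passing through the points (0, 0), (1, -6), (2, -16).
-2*x**2 - 4*x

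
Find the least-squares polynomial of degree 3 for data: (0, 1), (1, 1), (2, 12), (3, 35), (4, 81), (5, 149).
62/63 + (-82/27)x + (155/63)x² + (22/27)x³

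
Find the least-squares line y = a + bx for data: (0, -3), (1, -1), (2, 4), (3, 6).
a = -33/10, b = 16/5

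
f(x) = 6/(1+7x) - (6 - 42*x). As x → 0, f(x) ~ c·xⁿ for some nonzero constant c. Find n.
2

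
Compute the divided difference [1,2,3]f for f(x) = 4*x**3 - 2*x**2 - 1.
22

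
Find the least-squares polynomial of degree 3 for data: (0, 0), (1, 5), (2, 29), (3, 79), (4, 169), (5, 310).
-23/126 + (839/756)x + (713/252)x² + (101/54)x³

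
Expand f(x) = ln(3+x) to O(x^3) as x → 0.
log(3) + x/3 - x**2/18 + O(x**3)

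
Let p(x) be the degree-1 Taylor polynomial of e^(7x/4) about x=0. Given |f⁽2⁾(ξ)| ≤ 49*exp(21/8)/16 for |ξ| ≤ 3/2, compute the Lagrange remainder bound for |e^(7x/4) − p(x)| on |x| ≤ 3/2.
441*exp(21/8)/128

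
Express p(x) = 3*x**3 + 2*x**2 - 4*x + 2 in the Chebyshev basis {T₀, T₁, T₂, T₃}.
(3)T₀ + (-7/4)T₁ + T₂ + (3/4)T₃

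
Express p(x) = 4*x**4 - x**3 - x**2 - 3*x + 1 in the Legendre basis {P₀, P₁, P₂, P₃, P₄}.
(22/15)P₀ + (-18/5)P₁ + (34/21)P₂ + (-2/5)P₃ + (32/35)P₄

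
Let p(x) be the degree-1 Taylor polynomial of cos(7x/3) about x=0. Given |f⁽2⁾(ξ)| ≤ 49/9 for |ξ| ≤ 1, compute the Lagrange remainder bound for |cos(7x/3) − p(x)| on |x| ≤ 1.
49/18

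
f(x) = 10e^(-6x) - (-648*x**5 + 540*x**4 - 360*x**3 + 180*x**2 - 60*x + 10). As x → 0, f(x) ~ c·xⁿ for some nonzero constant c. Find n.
6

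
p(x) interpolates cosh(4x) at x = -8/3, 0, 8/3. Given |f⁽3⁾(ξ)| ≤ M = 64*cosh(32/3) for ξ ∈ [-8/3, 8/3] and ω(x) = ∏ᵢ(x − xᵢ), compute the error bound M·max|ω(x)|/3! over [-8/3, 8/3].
32768*sqrt(3)*cosh(32/3)/729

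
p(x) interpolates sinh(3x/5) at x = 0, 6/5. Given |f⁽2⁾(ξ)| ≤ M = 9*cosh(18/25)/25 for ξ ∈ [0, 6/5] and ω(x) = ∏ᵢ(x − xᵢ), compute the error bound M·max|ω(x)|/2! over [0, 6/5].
81*cosh(18/25)/1250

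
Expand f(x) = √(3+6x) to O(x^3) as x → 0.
sqrt(3) + sqrt(3)*x - sqrt(3)*x**2/2 + O(x**3)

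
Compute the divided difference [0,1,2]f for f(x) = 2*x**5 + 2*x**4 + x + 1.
44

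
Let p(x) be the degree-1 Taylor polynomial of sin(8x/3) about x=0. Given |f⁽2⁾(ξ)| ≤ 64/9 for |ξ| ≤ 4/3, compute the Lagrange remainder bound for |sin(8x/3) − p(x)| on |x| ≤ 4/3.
512/81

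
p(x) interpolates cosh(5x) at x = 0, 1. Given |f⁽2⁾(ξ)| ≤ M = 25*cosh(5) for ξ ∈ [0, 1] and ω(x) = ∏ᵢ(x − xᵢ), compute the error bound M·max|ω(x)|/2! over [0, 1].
25*cosh(5)/8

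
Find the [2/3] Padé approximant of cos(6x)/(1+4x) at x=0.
(1 - 15*x**2)/(12*x**3 + 3*x**2 + 4*x + 1)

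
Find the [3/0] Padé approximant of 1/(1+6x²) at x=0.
1 - 6*x**2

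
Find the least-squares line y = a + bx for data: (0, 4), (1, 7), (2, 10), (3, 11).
a = 22/5, b = 12/5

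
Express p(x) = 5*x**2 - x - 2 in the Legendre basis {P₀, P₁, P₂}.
(-1/3)P₀ - P₁ + (10/3)P₂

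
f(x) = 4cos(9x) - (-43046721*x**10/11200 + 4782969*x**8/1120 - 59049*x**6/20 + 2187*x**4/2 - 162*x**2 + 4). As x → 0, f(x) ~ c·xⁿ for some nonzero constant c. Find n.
12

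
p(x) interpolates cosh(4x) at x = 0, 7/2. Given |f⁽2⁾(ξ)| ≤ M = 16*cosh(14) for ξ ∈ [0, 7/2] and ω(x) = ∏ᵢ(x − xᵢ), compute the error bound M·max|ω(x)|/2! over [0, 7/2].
49*cosh(14)/2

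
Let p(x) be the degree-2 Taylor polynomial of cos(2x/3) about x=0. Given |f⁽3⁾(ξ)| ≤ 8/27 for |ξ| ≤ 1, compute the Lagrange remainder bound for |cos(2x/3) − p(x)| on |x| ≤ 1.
4/81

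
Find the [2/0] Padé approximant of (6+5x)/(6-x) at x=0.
x**2/6 + x + 1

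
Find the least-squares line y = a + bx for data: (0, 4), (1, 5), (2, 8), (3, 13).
a = 3, b = 3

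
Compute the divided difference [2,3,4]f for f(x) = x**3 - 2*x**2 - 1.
7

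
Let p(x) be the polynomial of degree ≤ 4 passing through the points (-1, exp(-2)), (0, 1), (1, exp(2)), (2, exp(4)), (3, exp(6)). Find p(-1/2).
((-5*exp(6) - 70*exp(2) + 140 + 28*exp(4))*exp(2) + 35)*exp(-2)/128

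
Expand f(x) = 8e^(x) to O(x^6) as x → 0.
8 + 8*x + 4*x**2 + 4*x**3/3 + x**4/3 + x**5/15 + O(x**6)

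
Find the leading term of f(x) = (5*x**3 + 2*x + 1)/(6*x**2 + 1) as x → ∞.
5*x/6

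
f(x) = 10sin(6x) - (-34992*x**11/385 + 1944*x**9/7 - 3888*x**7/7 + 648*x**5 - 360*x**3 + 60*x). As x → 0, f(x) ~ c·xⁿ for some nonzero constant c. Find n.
13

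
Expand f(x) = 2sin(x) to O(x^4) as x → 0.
2*x - x**3/3 + O(x**4)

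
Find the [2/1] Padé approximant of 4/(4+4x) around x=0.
1/(x + 1)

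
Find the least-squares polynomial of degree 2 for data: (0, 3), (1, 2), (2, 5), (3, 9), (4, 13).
18/7 + (-31/70)x + (11/14)x²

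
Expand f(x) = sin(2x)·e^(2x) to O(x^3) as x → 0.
2*x + 4*x**2 + O(x**3)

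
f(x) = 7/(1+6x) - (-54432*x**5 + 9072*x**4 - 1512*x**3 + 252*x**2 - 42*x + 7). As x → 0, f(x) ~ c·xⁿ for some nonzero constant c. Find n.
6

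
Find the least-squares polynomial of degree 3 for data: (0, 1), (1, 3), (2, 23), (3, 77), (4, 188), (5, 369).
131/126 + (-533/756)x + (-23/63)x² + (329/108)x³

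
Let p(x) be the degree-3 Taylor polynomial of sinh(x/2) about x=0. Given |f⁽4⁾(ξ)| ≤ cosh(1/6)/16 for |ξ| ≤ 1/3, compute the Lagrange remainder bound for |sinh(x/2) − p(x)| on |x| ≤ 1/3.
cosh(1/6)/31104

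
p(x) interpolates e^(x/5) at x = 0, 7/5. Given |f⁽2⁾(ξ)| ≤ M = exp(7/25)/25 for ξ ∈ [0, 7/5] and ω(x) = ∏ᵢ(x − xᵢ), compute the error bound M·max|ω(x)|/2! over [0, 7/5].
49*exp(7/25)/5000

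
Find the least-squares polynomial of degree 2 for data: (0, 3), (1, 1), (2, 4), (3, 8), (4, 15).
19/7 + (-163/70)x + (19/14)x²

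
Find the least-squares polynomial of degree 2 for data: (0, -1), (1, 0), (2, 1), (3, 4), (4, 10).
-24/35 + (-29/35)x + (6/7)x²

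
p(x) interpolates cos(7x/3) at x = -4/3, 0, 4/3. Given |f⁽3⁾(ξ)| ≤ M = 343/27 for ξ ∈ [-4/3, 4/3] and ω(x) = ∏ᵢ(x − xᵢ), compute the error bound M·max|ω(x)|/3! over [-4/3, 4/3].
21952*sqrt(3)/19683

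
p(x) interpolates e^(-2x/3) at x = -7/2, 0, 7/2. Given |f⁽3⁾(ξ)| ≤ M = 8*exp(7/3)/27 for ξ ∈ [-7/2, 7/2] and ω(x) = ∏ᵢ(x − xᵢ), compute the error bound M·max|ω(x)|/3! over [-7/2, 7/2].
343*sqrt(3)*exp(7/3)/729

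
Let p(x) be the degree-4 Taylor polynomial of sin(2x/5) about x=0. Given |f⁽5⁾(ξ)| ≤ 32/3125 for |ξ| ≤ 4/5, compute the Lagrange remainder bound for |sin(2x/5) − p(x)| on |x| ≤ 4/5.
4096/146484375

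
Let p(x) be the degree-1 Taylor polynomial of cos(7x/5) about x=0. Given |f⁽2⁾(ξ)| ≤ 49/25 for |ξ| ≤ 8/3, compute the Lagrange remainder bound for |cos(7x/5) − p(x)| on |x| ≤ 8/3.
1568/225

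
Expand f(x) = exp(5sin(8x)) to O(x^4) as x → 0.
1 + 40*x + 800*x**2 + 10240*x**3 + O(x**4)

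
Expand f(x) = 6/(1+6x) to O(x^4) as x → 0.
6 - 36*x + 216*x**2 - 1296*x**3 + O(x**4)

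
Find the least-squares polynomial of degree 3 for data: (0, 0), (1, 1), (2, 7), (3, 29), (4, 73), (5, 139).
7/18 + (-2167/756)x + (86/63)x² + (103/108)x³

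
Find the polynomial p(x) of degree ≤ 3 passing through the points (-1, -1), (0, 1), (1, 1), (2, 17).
3*x**3 - x**2 - 2*x + 1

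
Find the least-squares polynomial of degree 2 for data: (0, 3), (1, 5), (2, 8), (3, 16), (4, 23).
103/35 + (57/70)x + (15/14)x²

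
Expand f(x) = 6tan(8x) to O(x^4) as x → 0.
48*x + 1024*x**3 + O(x**4)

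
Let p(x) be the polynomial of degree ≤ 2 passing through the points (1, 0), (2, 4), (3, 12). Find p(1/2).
-1/2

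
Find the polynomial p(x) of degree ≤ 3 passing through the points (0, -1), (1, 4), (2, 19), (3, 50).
x**3 + 2*x**2 + 2*x - 1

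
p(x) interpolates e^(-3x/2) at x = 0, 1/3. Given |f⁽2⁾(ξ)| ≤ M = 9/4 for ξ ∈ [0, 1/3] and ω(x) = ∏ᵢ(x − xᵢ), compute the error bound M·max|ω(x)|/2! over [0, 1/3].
1/32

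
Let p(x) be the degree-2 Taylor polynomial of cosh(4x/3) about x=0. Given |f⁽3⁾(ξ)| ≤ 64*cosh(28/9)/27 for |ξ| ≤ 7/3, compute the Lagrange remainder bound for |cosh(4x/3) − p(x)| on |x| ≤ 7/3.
10976*cosh(28/9)/2187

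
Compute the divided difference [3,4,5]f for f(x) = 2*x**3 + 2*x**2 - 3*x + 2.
26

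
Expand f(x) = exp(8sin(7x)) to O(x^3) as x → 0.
1 + 56*x + 1568*x**2 + O(x**3)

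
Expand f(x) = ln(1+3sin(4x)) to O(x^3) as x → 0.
12*x - 72*x**2 + O(x**3)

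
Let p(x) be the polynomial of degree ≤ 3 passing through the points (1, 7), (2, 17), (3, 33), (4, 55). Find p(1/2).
17/4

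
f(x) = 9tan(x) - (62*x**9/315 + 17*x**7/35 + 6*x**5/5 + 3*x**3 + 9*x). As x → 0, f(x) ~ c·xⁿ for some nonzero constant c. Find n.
11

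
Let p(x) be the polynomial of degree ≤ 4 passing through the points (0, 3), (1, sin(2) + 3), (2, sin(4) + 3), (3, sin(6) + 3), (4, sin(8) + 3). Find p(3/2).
45*sin(4)/64 + 3*sin(8)/128 - 5*sin(6)/32 + 15*sin(2)/32 + 3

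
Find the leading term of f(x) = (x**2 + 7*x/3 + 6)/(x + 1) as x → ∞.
x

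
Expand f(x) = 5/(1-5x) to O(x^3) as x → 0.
5 + 25*x + 125*x**2 + O(x**3)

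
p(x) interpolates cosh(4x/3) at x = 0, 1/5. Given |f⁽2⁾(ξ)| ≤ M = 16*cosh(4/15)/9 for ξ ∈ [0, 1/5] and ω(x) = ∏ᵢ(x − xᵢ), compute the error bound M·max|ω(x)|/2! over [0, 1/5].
2*cosh(4/15)/225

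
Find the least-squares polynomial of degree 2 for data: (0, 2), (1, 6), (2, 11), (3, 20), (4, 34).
17/7 + (33/35)x + (12/7)x²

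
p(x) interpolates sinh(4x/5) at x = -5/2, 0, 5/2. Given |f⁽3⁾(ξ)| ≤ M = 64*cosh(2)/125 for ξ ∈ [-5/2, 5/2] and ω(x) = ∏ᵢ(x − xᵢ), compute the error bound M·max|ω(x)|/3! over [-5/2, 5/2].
8*sqrt(3)*cosh(2)/27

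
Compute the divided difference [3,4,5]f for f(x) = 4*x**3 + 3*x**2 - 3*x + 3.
51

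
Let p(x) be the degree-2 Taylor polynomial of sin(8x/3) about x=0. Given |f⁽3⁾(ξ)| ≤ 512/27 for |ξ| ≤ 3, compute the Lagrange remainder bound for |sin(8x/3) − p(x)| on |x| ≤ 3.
256/3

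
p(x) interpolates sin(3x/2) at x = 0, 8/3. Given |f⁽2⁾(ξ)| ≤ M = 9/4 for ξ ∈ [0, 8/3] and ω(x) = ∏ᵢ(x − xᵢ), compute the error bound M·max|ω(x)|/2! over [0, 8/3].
2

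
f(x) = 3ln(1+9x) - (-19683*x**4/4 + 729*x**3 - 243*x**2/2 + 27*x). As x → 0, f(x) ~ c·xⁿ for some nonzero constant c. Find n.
5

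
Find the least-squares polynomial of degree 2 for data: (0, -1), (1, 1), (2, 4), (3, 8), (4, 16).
-26/35 + (27/70)x + (13/14)x²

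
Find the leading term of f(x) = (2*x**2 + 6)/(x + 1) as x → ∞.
2*x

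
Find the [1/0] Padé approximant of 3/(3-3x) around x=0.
x + 1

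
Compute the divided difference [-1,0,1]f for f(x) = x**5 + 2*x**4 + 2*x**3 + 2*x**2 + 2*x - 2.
4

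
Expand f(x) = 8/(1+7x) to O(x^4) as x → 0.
8 - 56*x + 392*x**2 - 2744*x**3 + O(x**4)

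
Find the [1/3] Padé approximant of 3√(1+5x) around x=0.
(105*x/8 + 3)/(125*x**3/64 - 25*x**2/16 + 15*x/8 + 1)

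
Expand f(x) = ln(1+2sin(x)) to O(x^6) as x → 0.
2*x - 2*x**2 + 7*x**3/3 - 10*x**4/3 + 61*x**5/12 + O(x**6)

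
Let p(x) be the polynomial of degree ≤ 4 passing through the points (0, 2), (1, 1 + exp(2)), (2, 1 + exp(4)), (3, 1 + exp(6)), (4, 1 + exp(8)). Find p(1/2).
-5*exp(8)/128 - 35*exp(4)/64 + 163/128 + 35*exp(2)/32 + 7*exp(6)/32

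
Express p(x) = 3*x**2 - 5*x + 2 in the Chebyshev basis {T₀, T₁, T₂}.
(7/2)T₀ + (-5)T₁ + (3/2)T₂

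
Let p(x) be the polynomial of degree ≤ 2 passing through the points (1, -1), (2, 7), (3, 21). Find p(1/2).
-11/4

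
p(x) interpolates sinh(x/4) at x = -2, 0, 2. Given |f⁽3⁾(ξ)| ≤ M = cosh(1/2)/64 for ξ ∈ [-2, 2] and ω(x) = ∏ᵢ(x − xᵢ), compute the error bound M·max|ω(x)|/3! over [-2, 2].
sqrt(3)*cosh(1/2)/216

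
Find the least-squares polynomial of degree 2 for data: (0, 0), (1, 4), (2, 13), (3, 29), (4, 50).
2/35 + (11/14)x + (41/14)x²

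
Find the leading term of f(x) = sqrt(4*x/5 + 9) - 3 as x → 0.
2*x/15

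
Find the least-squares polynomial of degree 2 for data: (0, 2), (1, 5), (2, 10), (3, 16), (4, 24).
69/35 + (33/14)x + (11/14)x²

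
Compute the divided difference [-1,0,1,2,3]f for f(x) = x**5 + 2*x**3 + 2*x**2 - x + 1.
5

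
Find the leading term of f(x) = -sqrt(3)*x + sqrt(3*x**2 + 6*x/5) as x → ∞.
sqrt(3)/5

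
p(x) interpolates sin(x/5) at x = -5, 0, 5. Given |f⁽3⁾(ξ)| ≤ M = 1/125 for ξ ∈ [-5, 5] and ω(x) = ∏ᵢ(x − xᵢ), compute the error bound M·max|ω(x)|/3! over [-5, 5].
sqrt(3)/27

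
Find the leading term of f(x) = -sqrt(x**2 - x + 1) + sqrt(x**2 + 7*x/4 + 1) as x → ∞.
11/8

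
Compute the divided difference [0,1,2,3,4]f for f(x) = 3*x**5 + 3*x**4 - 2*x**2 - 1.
33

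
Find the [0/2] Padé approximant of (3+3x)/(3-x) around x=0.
1/(4*x**2/3 - 4*x/3 + 1)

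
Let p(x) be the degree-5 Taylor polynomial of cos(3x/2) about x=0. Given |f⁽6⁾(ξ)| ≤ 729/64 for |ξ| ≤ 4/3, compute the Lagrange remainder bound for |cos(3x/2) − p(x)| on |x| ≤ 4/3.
4/45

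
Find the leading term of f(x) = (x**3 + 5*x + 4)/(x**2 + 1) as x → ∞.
x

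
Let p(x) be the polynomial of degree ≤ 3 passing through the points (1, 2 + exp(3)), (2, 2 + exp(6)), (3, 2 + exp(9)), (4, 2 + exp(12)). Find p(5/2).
-exp(12)/16 - exp(3)/16 + 2 + 9*exp(6)/16 + 9*exp(9)/16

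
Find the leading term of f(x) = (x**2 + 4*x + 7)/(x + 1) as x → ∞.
x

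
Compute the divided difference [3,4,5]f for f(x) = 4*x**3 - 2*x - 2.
48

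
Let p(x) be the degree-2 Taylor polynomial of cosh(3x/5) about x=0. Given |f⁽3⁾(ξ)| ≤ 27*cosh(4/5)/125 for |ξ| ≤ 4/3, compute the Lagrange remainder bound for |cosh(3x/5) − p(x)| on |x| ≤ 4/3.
32*cosh(4/5)/375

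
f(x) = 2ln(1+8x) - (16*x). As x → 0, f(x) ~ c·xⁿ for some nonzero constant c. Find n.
2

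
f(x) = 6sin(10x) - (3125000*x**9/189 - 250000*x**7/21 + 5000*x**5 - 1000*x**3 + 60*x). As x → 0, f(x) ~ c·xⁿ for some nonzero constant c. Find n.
11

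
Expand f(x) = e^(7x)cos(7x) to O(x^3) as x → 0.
1 + 7*x + O(x**3)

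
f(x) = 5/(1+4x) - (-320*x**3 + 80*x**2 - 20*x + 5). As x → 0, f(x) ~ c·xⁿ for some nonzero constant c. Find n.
4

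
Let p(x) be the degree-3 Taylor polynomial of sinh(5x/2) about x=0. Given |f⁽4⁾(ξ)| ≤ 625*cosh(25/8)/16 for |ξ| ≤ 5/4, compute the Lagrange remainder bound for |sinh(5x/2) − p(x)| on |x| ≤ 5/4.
390625*cosh(25/8)/98304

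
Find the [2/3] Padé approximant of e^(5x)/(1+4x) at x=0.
(925*x**2/388 + 250*x/97 + 1)/(8675*x**3/1164 - 2985*x**2/388 + 153*x/97 + 1)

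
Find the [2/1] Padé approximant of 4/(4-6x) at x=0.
1/(1 - 3*x/2)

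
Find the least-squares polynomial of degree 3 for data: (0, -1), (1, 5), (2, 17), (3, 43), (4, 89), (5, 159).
-6/7 + (53/14)x + (9/14)x² + x³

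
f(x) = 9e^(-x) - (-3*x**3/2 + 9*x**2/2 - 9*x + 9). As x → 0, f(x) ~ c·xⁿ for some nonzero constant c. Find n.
4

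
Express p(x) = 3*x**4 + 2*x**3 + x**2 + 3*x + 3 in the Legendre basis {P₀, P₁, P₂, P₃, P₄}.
(59/15)P₀ + (21/5)P₁ + (50/21)P₂ + (4/5)P₃ + (24/35)P₄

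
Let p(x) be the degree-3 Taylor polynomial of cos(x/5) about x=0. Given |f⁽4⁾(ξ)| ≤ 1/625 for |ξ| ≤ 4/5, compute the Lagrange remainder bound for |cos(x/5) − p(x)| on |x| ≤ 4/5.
32/1171875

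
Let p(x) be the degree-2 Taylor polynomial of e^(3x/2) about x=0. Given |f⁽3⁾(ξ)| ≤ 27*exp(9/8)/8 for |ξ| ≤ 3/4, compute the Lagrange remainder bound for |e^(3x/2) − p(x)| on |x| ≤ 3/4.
243*exp(9/8)/1024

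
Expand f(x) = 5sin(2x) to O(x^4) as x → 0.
10*x - 20*x**3/3 + O(x**4)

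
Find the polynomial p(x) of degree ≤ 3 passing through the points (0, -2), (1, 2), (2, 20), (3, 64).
2*x**3 + x**2 + x - 2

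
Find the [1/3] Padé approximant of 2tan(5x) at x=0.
10*x/(1 - 25*x**2/3)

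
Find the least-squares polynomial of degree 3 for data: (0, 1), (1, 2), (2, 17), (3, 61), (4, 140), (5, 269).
15/14 + (-295/84)x + (9/4)x² + (11/6)x³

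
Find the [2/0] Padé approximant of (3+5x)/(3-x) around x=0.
2*x**2/3 + 2*x + 1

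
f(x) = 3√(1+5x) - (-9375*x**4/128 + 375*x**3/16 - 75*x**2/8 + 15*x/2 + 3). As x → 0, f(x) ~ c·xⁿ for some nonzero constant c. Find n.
5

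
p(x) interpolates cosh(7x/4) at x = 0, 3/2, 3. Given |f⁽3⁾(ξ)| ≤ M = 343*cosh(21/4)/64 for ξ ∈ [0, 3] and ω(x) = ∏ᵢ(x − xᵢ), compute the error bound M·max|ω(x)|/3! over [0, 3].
343*sqrt(3)*cosh(21/4)/512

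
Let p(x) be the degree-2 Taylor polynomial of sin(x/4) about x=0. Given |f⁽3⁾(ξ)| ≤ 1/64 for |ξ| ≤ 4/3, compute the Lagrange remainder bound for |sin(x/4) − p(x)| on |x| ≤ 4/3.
1/162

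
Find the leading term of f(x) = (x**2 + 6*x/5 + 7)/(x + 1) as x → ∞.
x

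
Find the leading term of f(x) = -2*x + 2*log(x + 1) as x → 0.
-x**2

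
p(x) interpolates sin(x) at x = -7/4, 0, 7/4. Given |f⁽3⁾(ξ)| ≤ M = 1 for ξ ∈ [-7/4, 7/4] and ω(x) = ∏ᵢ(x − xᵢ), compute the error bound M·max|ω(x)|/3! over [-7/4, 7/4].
343*sqrt(3)/1728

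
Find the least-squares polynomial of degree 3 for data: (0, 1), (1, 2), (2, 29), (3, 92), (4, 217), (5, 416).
17/21 + (-223/63)x + (109/42)x² + (53/18)x³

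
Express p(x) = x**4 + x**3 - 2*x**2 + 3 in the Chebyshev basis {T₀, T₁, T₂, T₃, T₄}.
(19/8)T₀ + (3/4)T₁ + (-1/2)T₂ + (1/4)T₃ + (1/8)T₄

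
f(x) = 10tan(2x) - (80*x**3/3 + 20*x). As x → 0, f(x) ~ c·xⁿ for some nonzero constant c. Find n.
5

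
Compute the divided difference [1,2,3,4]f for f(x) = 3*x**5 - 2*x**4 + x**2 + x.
175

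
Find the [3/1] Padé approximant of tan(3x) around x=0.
9*x**3 + 3*x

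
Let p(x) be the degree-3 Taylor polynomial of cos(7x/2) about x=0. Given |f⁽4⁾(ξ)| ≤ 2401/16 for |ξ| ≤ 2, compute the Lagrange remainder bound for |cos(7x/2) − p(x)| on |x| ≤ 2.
2401/24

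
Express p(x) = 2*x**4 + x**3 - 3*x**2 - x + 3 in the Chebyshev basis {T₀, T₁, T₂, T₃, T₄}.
(9/4)T₀ + (-1/4)T₁ + (-1/2)T₂ + (1/4)T₃ + (1/4)T₄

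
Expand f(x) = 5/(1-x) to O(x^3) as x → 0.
5 + 5*x + 5*x**2 + O(x**3)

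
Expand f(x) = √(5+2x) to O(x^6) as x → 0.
sqrt(5) + sqrt(5)*x/5 - sqrt(5)*x**2/50 + sqrt(5)*x**3/250 - sqrt(5)*x**4/1000 + 7*sqrt(5)*x**5/25000 + O(x**6)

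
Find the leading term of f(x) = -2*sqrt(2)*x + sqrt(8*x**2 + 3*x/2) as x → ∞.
3*sqrt(2)/16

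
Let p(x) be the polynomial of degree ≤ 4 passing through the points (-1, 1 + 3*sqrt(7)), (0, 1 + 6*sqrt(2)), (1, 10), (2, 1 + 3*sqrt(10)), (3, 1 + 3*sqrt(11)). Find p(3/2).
-15*sqrt(2)/16 - 15*sqrt(11)/128 + 9*sqrt(7)/128 + 45*sqrt(10)/32 + 469/64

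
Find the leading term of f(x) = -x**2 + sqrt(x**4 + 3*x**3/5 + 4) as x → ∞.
3*x/10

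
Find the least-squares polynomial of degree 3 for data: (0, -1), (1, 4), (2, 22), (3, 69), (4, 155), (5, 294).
-8/9 + (283/189)x + (107/126)x² + (115/54)x³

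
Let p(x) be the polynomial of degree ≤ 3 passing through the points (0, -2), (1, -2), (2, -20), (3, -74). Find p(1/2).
-7/8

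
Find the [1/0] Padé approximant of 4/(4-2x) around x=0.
x/2 + 1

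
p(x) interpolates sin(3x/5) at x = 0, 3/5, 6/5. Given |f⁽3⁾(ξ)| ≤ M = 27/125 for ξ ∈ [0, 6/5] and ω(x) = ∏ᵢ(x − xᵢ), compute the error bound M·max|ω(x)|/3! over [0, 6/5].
27*sqrt(3)/15625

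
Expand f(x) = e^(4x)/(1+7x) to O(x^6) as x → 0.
1 - 3*x + 29*x**2 - 577*x**3/3 + 1357*x**4 - 142357*x**5/15 + O(x**6)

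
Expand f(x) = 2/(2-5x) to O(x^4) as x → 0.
1 + 5*x/2 + 25*x**2/4 + 125*x**3/8 + O(x**4)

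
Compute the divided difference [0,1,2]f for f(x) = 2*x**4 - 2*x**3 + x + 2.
8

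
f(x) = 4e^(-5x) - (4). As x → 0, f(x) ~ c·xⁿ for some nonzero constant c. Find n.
1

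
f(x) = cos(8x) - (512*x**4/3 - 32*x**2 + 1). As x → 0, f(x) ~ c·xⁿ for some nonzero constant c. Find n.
6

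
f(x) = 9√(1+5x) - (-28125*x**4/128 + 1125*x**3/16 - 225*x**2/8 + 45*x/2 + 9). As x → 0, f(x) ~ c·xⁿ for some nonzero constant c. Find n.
5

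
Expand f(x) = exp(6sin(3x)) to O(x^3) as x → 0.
1 + 18*x + 162*x**2 + O(x**3)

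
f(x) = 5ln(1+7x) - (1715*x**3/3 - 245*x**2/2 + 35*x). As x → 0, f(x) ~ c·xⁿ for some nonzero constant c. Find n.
4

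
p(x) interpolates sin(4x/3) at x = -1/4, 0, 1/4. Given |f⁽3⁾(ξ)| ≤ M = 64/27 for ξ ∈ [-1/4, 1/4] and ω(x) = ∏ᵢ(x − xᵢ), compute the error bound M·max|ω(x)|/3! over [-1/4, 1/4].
sqrt(3)/729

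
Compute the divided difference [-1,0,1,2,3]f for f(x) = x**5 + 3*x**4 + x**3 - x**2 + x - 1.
8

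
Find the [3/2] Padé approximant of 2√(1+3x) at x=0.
(27*x**3/16 + 81*x**2/8 + 9*x + 2)/(27*x**2/16 + 3*x + 1)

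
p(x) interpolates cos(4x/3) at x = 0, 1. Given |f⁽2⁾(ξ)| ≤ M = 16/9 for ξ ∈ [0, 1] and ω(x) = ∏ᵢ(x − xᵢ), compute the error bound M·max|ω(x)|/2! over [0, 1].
2/9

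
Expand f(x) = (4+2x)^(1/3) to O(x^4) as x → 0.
2**(2/3) + 2**(2/3)*x/6 - 2**(2/3)*x**2/36 + 5*2**(2/3)*x**3/648 + O(x**4)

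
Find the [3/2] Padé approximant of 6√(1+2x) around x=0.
(3*x**3/2 + 27*x**2/2 + 18*x + 6)/(3*x**2/4 + 2*x + 1)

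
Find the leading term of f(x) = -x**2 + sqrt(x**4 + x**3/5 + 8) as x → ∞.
x/10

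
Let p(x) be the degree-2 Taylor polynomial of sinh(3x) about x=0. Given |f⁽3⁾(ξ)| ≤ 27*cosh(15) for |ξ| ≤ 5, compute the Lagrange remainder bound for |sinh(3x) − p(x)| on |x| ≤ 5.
1125*cosh(15)/2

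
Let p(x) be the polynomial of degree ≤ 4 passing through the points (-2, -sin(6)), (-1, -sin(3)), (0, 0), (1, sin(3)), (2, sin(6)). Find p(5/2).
35*sin(6)/16 - 15*sin(3)/8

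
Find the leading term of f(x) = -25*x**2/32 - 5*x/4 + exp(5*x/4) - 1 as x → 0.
125*x**3/384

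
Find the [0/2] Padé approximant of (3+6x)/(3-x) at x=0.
1/(14*x**2/3 - 7*x/3 + 1)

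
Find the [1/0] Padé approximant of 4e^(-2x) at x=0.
4 - 8*x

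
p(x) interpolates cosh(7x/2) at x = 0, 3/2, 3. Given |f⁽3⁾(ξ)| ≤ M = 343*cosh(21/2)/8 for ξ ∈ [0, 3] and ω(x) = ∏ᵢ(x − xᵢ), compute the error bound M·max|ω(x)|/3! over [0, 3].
343*sqrt(3)*cosh(21/2)/64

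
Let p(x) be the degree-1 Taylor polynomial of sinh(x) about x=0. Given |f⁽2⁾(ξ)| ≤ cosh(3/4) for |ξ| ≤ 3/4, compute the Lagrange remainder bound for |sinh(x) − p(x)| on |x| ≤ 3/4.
9*cosh(3/4)/32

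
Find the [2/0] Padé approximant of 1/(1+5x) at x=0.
25*x**2 - 5*x + 1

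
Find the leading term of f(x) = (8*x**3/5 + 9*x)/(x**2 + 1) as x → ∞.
8*x/5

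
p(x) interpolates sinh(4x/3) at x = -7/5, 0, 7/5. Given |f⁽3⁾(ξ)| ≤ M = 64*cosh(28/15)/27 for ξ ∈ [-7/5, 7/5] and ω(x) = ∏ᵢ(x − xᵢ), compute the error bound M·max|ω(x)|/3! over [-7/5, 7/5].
21952*sqrt(3)*cosh(28/15)/91125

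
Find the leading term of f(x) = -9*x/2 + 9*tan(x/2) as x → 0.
3*x**3/8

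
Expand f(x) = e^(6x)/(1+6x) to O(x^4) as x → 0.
1 + 18*x**2 - 72*x**3 + O(x**4)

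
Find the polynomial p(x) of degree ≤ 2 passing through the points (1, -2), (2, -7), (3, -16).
-2*x**2 + x - 1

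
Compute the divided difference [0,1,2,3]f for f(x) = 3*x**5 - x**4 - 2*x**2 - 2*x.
69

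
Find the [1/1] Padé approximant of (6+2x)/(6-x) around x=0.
(x/3 + 1)/(1 - x/6)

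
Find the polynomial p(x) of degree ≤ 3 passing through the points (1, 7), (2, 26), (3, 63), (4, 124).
x**3 + 3*x**2 + 3*x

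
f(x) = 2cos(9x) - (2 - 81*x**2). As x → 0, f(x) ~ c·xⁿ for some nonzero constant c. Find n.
4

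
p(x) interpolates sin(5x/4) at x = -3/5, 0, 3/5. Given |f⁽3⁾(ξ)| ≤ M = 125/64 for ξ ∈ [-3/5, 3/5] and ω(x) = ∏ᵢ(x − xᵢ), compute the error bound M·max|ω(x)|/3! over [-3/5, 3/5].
sqrt(3)/64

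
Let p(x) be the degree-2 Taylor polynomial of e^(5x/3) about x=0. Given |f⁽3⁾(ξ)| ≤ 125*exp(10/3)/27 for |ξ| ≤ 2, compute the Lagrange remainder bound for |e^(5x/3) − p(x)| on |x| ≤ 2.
500*exp(10/3)/81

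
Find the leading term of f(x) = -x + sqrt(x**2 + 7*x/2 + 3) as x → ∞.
7/4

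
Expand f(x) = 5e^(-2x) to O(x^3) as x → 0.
5 - 10*x + 10*x**2 + O(x**3)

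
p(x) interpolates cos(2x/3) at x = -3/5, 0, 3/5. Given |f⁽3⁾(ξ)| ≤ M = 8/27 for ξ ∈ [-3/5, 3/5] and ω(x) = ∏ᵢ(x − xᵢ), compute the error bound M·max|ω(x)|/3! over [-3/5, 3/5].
8*sqrt(3)/3375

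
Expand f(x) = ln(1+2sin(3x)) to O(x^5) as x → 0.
6*x - 18*x**2 + 63*x**3 - 270*x**4 + O(x**5)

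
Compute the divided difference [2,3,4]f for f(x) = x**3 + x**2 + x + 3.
10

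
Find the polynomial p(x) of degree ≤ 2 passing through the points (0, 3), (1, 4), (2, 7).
x**2 + 3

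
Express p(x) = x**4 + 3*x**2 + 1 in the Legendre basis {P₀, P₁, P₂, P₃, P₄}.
(11/5)P₀ + (18/7)P₂ + (8/35)P₄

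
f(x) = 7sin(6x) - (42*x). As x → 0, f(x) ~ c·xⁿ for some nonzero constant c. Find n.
3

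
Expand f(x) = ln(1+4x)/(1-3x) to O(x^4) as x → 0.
4*x + 4*x**2 + 100*x**3/3 + O(x**4)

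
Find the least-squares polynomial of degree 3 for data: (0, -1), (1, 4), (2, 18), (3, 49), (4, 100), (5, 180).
-125/126 + (227/108)x + (223/126)x² + (109/108)x³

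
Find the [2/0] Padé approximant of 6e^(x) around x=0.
3*x**2 + 6*x + 6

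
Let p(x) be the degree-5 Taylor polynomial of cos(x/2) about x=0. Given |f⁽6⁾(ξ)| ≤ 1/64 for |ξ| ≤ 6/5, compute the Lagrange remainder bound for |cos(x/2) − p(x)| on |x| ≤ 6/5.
81/1250000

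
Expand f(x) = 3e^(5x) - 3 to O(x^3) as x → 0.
15*x + 75*x**2/2 + O(x**3)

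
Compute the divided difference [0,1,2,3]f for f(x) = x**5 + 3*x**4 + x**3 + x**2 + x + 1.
44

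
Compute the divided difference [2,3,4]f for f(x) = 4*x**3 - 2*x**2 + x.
34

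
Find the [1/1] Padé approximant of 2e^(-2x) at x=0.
(2 - 2*x)/(x + 1)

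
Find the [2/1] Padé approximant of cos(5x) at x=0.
1 - 25*x**2/2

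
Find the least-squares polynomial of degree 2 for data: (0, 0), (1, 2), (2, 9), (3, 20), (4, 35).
-4/35 + (8/35)x + (15/7)x²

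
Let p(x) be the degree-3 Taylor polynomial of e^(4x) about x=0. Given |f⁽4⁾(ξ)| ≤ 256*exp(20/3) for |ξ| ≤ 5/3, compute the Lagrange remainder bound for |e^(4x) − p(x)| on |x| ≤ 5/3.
20000*exp(20/3)/243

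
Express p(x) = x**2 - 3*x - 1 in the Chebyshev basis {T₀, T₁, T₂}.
(-1/2)T₀ + (-3)T₁ + (1/2)T₂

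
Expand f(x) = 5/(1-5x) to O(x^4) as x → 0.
5 + 25*x + 125*x**2 + 625*x**3 + O(x**4)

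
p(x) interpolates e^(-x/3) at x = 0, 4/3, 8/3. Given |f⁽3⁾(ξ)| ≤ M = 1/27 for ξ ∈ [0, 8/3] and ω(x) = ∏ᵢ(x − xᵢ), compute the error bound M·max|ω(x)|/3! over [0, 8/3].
64*sqrt(3)/19683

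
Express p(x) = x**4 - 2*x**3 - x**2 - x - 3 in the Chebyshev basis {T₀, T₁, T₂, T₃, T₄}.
(-25/8)T₀ + (-5/2)T₁ + (-1/2)T₃ + (1/8)T₄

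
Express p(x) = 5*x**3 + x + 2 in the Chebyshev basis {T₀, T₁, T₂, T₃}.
(2)T₀ + (19/4)T₁ + (5/4)T₃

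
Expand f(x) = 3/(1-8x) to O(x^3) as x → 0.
3 + 24*x + 192*x**2 + O(x**3)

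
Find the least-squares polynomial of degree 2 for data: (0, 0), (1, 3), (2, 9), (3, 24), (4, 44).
12/35 + (-97/70)x + (43/14)x²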